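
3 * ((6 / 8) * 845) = 7605 / 4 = 1901.25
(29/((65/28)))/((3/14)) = 11368/195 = 58.30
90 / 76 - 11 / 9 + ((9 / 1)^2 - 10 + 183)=253.96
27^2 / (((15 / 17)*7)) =4131 / 35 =118.03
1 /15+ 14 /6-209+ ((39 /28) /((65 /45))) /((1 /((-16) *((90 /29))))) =-258299 /1015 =-254.48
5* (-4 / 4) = -5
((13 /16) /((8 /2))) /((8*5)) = 13 /2560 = 0.01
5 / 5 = 1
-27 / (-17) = 1.59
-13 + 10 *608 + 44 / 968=133475 / 22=6067.05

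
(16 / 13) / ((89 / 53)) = 848 / 1157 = 0.73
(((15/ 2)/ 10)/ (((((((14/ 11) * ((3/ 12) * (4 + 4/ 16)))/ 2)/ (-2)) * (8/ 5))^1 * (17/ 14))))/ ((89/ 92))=-30360/ 25721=-1.18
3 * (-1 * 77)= -231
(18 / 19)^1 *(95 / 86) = 45 / 43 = 1.05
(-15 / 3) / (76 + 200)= -5 / 276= -0.02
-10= -10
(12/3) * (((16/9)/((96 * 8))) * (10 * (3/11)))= 5/198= 0.03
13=13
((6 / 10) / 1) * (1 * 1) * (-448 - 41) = -1467 / 5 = -293.40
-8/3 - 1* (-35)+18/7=733/21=34.90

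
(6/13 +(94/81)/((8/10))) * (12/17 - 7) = -430889/35802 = -12.04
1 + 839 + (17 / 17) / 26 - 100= 19241 / 26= 740.04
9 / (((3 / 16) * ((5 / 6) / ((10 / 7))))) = 576 / 7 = 82.29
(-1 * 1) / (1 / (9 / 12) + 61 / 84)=-0.49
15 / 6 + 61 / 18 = 5.89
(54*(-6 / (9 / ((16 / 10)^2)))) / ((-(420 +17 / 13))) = 29952 / 136925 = 0.22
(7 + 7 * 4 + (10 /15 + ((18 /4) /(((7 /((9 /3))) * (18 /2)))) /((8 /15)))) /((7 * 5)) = 12119 /11760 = 1.03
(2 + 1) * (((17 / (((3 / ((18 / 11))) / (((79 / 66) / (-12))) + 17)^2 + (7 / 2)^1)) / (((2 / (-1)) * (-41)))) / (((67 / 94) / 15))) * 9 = 1346370930 / 61760801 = 21.80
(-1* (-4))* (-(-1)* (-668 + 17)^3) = -1103577804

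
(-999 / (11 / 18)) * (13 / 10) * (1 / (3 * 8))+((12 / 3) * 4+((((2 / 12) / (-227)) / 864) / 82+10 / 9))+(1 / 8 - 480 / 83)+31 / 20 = -75.54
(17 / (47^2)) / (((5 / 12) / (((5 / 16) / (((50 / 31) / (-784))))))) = -154938 / 55225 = -2.81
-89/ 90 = -0.99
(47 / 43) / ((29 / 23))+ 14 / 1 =18539 / 1247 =14.87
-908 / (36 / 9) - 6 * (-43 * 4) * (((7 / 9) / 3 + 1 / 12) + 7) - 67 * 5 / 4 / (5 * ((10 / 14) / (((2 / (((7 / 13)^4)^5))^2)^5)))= -948915932994200769465350269398294454263541473510129714970426990807356988652328159018295243107621475533509713908801111131830246821642375451086028441328998845418962802983049340439530900373469131644063784606657600118599834022862543 / 67254674729878010410835783218822373527409069251094359242536614825940094219155971618549602524417340323312562310194940591118977587923680229066683420290041677722669360771435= -14109293321325709374388590000000000000000000000000000000000.00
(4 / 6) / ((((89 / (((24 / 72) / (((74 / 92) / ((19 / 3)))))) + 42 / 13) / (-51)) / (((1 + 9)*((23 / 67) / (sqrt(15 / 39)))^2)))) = -5313280232 / 1894308621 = -2.80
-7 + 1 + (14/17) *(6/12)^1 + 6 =7/17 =0.41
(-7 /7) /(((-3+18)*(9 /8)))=-8 /135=-0.06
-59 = -59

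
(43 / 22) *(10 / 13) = 215 / 143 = 1.50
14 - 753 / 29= -347 / 29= -11.97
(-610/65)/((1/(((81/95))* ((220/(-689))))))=434808/170183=2.55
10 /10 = 1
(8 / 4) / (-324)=-0.01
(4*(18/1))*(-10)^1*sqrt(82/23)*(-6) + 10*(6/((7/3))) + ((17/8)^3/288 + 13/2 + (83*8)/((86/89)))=31930495133/44384256 + 4320*sqrt(1886)/23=8876.34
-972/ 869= -1.12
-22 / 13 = -1.69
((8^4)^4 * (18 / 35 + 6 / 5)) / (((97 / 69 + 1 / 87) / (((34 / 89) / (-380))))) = -14362401424149577728 / 41962165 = -342270267135.87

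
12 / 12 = 1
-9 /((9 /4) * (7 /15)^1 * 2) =-30 /7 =-4.29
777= 777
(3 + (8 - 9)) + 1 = 3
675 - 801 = -126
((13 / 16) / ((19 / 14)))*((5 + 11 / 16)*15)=124215 / 2432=51.08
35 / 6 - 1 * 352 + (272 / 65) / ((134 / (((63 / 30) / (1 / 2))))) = -45209539 / 130650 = -346.04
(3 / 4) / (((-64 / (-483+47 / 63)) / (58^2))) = 12775631 / 672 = 19011.36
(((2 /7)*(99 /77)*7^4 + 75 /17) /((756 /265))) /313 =0.99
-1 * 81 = -81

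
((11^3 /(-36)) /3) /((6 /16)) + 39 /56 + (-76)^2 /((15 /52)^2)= 7867977391 /113400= 69382.52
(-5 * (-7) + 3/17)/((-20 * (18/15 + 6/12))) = -299/289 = -1.03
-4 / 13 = -0.31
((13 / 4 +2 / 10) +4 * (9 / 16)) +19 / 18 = 304 / 45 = 6.76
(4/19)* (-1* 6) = -24/19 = -1.26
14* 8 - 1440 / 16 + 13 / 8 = 189 / 8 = 23.62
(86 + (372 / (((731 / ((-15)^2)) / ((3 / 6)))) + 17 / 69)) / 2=7237831 / 100878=71.75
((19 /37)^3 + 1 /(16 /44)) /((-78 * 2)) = -194873 /10535824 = -0.02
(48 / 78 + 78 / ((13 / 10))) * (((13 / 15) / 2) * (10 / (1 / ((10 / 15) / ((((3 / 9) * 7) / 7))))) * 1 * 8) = 4202.67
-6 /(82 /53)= -3.88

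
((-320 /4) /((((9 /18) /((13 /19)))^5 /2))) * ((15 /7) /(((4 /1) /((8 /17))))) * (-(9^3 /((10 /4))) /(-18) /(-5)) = 184779159552 /294655781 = 627.10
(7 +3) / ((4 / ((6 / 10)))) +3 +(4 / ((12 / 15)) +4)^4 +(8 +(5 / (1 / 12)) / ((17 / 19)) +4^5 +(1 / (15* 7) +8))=27391069 / 3570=7672.57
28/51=0.55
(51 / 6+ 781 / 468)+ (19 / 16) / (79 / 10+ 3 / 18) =2336701 / 226512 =10.32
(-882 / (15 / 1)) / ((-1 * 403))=294 / 2015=0.15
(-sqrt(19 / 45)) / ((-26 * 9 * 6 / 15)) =sqrt(95) / 1404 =0.01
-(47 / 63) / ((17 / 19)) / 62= -893 / 66402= -0.01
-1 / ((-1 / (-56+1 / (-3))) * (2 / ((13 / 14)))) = -2197 / 84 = -26.15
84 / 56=3 / 2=1.50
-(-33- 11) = 44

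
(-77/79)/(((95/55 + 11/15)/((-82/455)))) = 14883/208481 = 0.07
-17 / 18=-0.94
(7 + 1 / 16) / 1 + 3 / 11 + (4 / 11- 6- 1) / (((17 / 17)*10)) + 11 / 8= 7081 / 880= 8.05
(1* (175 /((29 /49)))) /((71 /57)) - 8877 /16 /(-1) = 26098143 /32944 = 792.20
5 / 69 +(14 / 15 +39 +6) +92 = 47612 / 345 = 138.01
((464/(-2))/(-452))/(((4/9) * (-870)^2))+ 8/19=5243219/12452600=0.42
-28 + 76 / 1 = 48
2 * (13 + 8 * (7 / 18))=290 / 9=32.22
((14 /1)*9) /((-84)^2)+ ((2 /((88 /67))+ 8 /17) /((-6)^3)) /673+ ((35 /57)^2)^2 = 47613407786573 /297580255134624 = 0.16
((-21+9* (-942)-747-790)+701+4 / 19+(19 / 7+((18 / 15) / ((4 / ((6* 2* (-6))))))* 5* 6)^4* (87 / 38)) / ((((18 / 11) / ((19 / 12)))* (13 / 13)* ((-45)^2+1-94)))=398393541962204855 / 2003932224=198805896.32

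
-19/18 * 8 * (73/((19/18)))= -584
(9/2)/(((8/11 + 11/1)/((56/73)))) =924/3139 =0.29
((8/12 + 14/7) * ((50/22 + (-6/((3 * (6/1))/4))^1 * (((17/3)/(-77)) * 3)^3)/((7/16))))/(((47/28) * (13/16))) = 25660432384/2510474967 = 10.22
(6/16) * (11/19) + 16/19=161/152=1.06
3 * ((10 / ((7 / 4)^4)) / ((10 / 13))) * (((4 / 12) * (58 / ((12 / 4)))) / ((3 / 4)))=772096 / 21609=35.73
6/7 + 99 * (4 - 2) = 198.86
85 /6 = 14.17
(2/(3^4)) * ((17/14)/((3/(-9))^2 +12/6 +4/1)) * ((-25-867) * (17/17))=-15164/3465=-4.38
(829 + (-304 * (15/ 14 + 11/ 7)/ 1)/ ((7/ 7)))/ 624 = 179/ 4368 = 0.04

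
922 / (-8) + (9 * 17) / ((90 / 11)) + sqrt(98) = -1931 / 20 + 7 * sqrt(2) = -86.65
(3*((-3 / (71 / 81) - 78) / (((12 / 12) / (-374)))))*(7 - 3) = 25945128 / 71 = 365424.34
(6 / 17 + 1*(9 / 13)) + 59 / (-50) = -1489 / 11050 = -0.13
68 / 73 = 0.93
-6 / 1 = -6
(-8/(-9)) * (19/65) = 152/585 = 0.26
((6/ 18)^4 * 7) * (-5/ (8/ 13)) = -455/ 648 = -0.70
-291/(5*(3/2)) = -194/5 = -38.80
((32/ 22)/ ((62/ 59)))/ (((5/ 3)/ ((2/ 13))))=2832/ 22165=0.13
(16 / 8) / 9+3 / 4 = 35 / 36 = 0.97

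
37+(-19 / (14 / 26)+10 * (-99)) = -6918 / 7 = -988.29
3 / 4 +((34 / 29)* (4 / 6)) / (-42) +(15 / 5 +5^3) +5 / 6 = 129.56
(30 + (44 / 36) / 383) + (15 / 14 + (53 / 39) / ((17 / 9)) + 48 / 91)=344709905 / 10665018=32.32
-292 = -292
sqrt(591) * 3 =3 * sqrt(591) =72.93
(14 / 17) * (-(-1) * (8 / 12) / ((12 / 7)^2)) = 343 / 1836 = 0.19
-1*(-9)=9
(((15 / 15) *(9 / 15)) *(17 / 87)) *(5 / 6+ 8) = 901 / 870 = 1.04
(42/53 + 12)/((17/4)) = 2712/901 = 3.01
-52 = -52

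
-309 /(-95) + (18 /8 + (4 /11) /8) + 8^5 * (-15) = -2054530409 /4180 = -491514.45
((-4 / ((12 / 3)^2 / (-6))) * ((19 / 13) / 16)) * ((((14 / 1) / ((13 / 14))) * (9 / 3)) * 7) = 58653 / 1352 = 43.38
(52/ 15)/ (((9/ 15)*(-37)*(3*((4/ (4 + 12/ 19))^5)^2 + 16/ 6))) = -1381115985154048/ 29710146630327711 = -0.05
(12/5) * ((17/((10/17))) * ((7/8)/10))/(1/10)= 6069/100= 60.69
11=11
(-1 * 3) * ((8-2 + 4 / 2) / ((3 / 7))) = -56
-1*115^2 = -13225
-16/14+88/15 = 496/105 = 4.72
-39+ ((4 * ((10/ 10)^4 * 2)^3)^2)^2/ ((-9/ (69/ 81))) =-24126725/ 243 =-99286.93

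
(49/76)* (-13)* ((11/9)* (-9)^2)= -63063/76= -829.78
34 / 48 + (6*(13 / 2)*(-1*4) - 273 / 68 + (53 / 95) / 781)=-4822430791 / 30271560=-159.31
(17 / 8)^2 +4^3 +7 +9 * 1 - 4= 5153 / 64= 80.52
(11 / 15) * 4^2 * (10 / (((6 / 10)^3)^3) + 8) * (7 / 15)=24256495648 / 4428675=5477.15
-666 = -666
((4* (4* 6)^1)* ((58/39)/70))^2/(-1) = -861184/207025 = -4.16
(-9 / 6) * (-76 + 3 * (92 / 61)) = 6540 / 61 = 107.21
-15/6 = -5/2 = -2.50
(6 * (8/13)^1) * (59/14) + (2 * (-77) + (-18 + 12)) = -13144/91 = -144.44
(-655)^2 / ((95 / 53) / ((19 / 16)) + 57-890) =-22738325 / 44069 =-515.97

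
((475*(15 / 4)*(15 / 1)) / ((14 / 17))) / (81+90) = 10625 / 56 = 189.73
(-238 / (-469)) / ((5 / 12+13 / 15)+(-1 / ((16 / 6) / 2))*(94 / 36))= -0.75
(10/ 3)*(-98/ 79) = -980/ 237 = -4.14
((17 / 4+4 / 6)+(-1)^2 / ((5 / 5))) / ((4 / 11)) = 781 / 48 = 16.27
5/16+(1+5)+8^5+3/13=6817105/208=32774.54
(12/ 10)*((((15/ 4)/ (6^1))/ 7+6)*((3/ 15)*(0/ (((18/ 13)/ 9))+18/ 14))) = 9207/ 4900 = 1.88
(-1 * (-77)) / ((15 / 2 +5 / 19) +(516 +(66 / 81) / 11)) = 79002 / 537457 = 0.15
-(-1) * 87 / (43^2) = 87 / 1849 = 0.05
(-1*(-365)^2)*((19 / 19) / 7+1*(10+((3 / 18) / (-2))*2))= -55821275 / 42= -1329077.98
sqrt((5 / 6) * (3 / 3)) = sqrt(30) / 6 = 0.91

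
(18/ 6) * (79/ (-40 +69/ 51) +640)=419137/ 219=1913.87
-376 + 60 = -316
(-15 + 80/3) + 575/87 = 530/29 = 18.28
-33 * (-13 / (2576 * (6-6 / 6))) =429 / 12880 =0.03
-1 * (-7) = 7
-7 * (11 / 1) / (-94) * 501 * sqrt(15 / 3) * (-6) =-115731 * sqrt(5) / 47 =-5506.01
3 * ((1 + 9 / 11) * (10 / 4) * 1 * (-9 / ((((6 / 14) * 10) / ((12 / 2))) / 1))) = -1890 / 11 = -171.82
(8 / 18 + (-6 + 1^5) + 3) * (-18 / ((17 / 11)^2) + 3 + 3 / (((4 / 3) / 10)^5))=-1536117737 / 13872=-110735.13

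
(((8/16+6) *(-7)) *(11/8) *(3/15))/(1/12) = -3003/20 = -150.15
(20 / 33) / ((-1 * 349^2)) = -20 / 4019433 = -0.00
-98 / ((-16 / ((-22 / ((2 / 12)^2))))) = -4851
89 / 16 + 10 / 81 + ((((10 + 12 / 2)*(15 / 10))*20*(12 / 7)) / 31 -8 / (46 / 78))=120728375 / 6468336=18.66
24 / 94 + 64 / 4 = 764 / 47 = 16.26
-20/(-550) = 2/55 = 0.04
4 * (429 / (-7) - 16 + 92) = 412 / 7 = 58.86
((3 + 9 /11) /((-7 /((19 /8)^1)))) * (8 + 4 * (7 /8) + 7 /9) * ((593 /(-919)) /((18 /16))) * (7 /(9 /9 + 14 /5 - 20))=-87150245 /22108383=-3.94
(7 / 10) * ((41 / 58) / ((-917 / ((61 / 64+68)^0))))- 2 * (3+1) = -607881 / 75980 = -8.00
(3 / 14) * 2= 3 / 7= 0.43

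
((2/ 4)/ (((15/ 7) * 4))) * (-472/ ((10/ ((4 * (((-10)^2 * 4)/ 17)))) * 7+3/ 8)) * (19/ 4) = -62776/ 537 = -116.90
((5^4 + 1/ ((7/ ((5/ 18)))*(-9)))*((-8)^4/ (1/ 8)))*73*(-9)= -847681699840/ 63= -13455265076.83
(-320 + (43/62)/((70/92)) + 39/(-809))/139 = -280127014/122009335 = -2.30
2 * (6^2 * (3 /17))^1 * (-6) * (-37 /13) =47952 /221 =216.98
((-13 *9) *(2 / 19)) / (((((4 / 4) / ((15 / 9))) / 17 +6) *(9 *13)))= -170 / 9747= -0.02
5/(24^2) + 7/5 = 4057/2880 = 1.41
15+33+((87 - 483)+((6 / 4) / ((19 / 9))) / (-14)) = -348.05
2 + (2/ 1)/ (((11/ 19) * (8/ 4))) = 41/ 11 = 3.73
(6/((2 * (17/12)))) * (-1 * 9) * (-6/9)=216/17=12.71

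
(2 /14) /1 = 1 /7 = 0.14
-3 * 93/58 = -279/58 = -4.81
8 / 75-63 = -4717 / 75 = -62.89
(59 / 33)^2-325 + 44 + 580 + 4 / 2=331270 / 1089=304.20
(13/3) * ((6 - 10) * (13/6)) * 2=-676/9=-75.11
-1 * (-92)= 92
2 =2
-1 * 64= -64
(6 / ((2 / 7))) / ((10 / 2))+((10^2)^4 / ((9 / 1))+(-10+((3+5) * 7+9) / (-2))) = 999996553 / 90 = 11111072.81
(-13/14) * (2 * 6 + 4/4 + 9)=-143/7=-20.43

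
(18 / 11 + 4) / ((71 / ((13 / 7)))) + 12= 66410 / 5467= 12.15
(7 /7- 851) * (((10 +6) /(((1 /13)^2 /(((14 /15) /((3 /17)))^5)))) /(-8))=8775672403062656 /7381125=1188934261.79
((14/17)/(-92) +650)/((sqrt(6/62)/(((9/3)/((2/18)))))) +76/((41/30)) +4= 2444/41 +4574637 * sqrt(93)/782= 56474.19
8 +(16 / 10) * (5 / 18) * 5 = 92 / 9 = 10.22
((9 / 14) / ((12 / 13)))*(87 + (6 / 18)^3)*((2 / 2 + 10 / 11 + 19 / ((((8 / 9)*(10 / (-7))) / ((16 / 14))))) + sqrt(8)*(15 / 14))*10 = -8508175 / 924 + 381875*sqrt(2) / 294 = -7371.07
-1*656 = -656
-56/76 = -14/19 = -0.74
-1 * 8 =-8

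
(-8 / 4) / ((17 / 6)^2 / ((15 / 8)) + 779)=-270 / 105743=-0.00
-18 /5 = -3.60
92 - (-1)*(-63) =29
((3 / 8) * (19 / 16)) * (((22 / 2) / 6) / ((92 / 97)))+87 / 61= 3285677 / 1436672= 2.29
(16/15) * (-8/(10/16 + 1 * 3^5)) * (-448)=458752/29235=15.69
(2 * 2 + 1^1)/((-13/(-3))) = 15/13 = 1.15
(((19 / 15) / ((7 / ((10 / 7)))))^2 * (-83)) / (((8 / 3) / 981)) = -9797901 / 4802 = -2040.38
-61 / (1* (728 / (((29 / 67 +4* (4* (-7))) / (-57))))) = -35075 / 213864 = -0.16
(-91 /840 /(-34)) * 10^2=65 /204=0.32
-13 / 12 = -1.08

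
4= 4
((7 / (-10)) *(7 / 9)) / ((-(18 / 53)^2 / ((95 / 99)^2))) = 248442005 / 57159432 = 4.35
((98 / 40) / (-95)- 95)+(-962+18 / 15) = -2006069 / 1900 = -1055.83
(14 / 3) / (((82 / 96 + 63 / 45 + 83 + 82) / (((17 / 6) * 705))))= 2237200 / 40141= 55.73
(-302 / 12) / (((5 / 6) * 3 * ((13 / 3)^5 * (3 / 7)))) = -28539 / 1856465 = -0.02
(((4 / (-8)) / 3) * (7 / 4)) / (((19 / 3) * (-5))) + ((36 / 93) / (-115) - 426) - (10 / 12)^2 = -2080926167 / 4876920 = -426.69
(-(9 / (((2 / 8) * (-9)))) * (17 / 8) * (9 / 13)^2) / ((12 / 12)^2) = 1377 / 338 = 4.07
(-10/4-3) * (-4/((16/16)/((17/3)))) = 374/3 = 124.67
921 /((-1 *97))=-921 /97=-9.49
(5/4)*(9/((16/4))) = 45/16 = 2.81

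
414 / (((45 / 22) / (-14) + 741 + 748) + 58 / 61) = 7778232 / 27990451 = 0.28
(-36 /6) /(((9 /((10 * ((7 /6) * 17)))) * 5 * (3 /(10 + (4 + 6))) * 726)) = -2380 /9801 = -0.24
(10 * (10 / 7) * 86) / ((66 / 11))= 4300 / 21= 204.76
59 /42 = 1.40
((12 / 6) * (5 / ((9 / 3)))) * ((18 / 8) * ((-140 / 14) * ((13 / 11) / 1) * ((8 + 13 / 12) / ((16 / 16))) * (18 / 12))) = -1207.67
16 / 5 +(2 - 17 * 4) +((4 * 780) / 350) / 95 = -208498 / 3325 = -62.71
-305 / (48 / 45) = -4575 / 16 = -285.94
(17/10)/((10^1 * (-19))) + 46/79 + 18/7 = 3304199/1050700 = 3.14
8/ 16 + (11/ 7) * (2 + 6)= 183/ 14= 13.07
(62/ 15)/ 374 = 31/ 2805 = 0.01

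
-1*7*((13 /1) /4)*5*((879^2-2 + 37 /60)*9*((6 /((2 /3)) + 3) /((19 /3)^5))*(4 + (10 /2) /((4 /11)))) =-655053463194039 /39617584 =-16534412.17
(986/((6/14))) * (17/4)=58667/6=9777.83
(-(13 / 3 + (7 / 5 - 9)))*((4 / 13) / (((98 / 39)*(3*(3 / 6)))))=4 / 15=0.27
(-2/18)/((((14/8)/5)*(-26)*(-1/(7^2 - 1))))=-160/273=-0.59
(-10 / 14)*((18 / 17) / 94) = -45 / 5593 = -0.01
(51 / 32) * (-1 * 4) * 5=-255 / 8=-31.88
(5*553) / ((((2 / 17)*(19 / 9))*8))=423045 / 304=1391.60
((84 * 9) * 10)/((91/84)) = 90720/13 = 6978.46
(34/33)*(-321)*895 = -3256010/11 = -296000.91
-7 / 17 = -0.41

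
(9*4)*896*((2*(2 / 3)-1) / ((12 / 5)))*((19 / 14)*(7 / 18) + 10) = 424480 / 9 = 47164.44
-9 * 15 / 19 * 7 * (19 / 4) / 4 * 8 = -945 / 2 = -472.50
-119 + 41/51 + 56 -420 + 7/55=-1352203/2805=-482.07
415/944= 0.44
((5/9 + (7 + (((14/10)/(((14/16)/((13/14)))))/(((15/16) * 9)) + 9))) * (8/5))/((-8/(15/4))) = -79057/6300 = -12.55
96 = 96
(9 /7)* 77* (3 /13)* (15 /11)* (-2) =-810 /13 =-62.31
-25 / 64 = -0.39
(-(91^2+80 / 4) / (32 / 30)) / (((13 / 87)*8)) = -10832805 / 1664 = -6510.10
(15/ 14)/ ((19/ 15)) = 225/ 266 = 0.85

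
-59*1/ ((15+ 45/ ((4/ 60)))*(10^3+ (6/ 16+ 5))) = -236/ 2774835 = -0.00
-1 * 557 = -557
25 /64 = 0.39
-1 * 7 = -7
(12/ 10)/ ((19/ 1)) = 6/ 95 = 0.06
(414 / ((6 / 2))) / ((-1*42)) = -23 / 7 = -3.29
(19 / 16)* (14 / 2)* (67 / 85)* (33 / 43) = 294063 / 58480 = 5.03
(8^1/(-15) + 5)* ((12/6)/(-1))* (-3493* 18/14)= 200598/5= 40119.60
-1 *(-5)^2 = -25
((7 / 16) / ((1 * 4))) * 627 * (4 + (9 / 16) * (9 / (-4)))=768075 / 4096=187.52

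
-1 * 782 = -782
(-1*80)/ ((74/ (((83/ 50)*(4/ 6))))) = -664/ 555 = -1.20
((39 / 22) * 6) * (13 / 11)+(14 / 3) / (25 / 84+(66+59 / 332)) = 354434321 / 28039693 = 12.64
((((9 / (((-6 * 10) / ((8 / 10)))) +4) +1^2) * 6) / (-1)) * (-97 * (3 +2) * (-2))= -142008 / 5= -28401.60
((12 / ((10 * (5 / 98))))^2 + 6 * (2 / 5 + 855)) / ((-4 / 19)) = -33758193 / 1250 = -27006.55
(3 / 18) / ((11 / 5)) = 5 / 66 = 0.08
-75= -75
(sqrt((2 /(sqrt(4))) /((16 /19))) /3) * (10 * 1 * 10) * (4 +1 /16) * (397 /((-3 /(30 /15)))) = -645125 * sqrt(19) /72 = -39056.04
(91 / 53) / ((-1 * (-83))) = 91 / 4399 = 0.02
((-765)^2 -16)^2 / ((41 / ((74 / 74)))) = 342469573681 / 41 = 8352916431.24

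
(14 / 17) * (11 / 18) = 77 / 153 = 0.50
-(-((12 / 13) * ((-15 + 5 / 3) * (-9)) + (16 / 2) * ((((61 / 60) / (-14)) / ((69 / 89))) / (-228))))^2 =-5658446695578546529 / 461140406672400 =-12270.55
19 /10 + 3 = 49 /10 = 4.90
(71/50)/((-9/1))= -71/450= -0.16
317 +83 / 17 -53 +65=5676 / 17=333.88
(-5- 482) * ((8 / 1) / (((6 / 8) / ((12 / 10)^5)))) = -40393728 / 3125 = -12925.99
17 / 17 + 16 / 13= 2.23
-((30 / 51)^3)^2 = -1000000 / 24137569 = -0.04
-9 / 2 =-4.50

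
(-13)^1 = -13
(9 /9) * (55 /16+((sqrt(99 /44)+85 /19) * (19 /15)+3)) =3361 /240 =14.00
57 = 57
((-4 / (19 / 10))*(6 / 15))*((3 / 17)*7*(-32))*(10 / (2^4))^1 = 6720 / 323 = 20.80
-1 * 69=-69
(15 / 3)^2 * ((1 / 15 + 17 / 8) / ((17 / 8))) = 1315 / 51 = 25.78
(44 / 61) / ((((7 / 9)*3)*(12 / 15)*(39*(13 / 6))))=330 / 72163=0.00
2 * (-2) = -4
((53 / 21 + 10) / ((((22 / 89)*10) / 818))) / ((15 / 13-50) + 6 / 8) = -248910038 / 2888655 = -86.17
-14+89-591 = -516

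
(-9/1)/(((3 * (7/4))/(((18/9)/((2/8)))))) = -96/7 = -13.71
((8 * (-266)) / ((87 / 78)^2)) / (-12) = 359632 / 2523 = 142.54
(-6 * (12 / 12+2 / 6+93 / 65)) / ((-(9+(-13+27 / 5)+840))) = 154 / 7813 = 0.02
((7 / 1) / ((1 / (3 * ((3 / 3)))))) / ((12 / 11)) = 77 / 4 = 19.25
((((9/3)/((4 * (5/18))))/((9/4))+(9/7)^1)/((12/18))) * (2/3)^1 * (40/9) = 232/21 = 11.05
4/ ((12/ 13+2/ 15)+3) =780/ 791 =0.99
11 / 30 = 0.37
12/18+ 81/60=121/60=2.02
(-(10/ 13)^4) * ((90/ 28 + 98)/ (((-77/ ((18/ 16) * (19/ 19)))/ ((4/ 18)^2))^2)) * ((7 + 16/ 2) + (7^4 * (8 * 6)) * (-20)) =34894306250/ 820638819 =42.52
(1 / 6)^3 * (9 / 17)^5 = 2187 / 11358856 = 0.00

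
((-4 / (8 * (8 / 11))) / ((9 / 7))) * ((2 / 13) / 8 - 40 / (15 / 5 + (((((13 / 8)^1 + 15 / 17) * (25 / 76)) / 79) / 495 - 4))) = -1177565036417 / 55027372608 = -21.40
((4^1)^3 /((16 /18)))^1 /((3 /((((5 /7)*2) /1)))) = 240 /7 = 34.29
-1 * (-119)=119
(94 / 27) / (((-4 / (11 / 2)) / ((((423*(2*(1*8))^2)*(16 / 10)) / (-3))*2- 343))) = 299472767 / 540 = 554579.20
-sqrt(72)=-6*sqrt(2)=-8.49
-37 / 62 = -0.60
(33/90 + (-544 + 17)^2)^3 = 578401186987998670841/27000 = 21422266184740691.51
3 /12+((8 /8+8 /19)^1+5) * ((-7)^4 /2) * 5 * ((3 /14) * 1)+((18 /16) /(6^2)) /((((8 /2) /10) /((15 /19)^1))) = 8259.39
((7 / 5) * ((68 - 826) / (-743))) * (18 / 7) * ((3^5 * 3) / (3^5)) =40932 / 3715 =11.02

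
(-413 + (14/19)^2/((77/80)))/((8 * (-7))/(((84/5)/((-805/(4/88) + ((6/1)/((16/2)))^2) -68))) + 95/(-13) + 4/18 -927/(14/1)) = -10730754216/1539870309725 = -0.01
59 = 59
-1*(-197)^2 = -38809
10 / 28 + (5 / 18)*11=215 / 63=3.41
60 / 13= 4.62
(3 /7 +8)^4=12117361 /2401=5046.80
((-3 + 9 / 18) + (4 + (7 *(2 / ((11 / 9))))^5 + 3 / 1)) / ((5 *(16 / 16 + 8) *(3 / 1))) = 7057487579 / 4831530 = 1460.71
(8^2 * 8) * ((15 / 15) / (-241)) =-512 / 241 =-2.12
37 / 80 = 0.46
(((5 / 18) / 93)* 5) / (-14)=-25 / 23436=-0.00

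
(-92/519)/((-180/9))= 23/2595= 0.01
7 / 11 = 0.64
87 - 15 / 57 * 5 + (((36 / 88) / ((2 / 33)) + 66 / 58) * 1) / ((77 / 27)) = 15010691 / 169708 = 88.45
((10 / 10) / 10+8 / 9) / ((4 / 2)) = 89 / 180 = 0.49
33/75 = 11/25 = 0.44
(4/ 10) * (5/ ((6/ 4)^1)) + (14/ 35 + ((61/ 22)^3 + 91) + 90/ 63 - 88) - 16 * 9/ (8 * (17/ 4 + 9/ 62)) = 2849633393/ 121866360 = 23.38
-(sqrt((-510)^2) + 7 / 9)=-4597 / 9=-510.78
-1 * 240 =-240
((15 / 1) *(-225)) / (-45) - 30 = 45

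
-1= -1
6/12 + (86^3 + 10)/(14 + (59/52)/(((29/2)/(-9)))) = 959197553/20050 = 47840.28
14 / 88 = 7 / 44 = 0.16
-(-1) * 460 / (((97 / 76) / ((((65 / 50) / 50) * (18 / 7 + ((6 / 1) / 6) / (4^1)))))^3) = 170883436690031 / 1956542743750000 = 0.09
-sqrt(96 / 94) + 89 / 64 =89 / 64-4 * sqrt(141) / 47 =0.38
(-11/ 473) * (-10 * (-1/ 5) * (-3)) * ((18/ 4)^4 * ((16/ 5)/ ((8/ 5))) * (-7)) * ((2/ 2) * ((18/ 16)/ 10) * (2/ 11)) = -1240029/ 75680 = -16.39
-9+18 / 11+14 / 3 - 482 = -15995 / 33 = -484.70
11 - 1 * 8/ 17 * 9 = 6.76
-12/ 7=-1.71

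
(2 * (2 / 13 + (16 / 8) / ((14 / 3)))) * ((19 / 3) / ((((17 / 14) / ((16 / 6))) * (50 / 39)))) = 16112 / 1275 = 12.64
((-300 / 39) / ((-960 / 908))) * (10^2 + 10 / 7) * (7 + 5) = 805850 / 91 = 8855.49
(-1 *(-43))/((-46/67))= -2881/46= -62.63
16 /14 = 1.14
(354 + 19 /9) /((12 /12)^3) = 3205 /9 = 356.11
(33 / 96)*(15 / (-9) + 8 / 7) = -121 / 672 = -0.18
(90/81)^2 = 1.23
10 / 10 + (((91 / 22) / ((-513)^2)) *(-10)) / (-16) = 46318199 / 46317744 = 1.00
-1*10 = -10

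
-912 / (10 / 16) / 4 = -1824 / 5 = -364.80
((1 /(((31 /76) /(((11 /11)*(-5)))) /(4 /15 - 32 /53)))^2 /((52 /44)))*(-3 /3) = -14.45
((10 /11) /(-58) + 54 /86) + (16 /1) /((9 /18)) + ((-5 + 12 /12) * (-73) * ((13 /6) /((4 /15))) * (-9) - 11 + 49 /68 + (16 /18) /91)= -16294686658475 /763927164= -21330.16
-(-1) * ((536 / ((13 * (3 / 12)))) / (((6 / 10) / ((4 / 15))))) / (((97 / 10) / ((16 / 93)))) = 1372160 / 1055457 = 1.30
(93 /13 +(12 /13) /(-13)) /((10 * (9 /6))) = 0.47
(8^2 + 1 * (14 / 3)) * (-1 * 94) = -19364 / 3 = -6454.67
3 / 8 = 0.38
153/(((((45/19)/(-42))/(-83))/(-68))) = -76566504/5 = -15313300.80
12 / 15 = 4 / 5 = 0.80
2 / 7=0.29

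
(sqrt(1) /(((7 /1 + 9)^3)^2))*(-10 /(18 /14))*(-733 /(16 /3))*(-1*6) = -25655 /67108864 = -0.00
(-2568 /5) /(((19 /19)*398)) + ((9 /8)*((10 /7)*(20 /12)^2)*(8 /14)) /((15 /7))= -2089 /20895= -0.10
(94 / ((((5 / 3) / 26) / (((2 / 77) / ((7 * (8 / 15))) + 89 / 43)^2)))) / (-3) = -22648191078851 / 10743466580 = -2108.09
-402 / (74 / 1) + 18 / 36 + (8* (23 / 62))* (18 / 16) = -1.59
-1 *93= -93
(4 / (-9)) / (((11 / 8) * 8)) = -4 / 99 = -0.04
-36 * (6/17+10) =-6336/17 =-372.71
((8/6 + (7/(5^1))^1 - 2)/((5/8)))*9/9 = 88/75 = 1.17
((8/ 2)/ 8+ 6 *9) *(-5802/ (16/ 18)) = -2845881/ 8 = -355735.12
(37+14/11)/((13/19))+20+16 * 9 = 31451/143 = 219.94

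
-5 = -5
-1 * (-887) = 887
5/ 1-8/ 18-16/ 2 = -31/ 9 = -3.44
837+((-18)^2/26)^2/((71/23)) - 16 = 10454791/11999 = 871.31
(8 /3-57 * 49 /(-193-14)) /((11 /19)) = 21185 /759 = 27.91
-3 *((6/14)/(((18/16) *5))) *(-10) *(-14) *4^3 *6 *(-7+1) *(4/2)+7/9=1327111/9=147456.78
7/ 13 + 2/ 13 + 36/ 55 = 963/ 715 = 1.35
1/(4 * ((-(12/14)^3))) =-343/864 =-0.40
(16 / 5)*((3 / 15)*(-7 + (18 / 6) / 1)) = -64 / 25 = -2.56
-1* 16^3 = -4096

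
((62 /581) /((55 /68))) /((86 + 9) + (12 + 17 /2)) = 8432 /7381605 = 0.00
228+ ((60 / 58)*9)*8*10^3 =2166612 / 29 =74710.76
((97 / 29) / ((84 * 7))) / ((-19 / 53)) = -5141 / 323988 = -0.02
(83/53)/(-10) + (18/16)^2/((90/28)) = 2011/8480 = 0.24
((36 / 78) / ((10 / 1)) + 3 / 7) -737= -335119 / 455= -736.53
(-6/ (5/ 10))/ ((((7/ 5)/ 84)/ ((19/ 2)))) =-6840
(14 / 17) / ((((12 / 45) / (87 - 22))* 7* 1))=975 / 34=28.68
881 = 881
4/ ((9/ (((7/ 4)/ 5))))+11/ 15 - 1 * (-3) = 35/ 9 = 3.89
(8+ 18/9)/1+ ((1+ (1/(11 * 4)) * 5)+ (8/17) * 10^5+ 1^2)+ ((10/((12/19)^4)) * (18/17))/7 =35497901143/753984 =47080.44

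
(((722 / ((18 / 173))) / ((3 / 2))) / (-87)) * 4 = -499624 / 2349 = -212.70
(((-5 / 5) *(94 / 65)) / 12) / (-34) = 47 / 13260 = 0.00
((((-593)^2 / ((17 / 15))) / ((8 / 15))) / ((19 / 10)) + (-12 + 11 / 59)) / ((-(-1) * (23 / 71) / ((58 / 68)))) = 48056652011209 / 59610296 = 806180.40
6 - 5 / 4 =19 / 4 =4.75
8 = 8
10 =10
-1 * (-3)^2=-9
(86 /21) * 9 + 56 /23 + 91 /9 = 71585 /1449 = 49.40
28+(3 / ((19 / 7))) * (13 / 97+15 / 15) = 53914 / 1843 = 29.25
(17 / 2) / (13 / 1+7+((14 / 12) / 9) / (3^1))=81 / 191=0.42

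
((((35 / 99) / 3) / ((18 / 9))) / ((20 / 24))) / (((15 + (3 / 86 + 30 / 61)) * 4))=18361 / 16127694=0.00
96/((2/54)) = 2592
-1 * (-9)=9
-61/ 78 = -0.78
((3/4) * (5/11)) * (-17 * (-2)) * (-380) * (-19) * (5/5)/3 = 306850/11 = 27895.45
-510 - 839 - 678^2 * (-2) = 918019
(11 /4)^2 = 121 /16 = 7.56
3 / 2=1.50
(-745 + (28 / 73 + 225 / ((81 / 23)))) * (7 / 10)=-1565333 / 3285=-476.51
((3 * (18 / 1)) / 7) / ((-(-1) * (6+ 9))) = 18 / 35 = 0.51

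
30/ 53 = 0.57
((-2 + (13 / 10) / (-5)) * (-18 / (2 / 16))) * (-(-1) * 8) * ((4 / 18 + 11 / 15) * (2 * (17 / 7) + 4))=19280512 / 875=22034.87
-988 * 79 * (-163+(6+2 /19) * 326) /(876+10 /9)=-641815434 /3947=-162608.42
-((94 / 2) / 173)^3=-103823 / 5177717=-0.02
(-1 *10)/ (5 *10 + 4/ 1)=-5/ 27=-0.19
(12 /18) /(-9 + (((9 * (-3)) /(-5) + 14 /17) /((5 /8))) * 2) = 850 /13917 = 0.06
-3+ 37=34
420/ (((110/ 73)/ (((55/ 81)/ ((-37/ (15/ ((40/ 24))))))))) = -5110/ 111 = -46.04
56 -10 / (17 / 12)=832 / 17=48.94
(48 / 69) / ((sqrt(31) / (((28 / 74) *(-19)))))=-4256 *sqrt(31) / 26381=-0.90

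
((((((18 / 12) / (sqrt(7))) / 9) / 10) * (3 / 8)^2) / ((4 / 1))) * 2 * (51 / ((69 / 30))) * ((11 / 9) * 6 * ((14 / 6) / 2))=187 * sqrt(7) / 5888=0.08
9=9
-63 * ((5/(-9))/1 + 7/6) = -77/2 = -38.50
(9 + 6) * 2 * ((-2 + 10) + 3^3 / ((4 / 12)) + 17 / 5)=2772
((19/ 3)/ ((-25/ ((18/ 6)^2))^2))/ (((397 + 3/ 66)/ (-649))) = -7324614/ 5459375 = -1.34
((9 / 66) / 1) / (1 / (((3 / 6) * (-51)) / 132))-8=-15539 / 1936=-8.03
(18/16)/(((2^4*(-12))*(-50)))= 3/25600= 0.00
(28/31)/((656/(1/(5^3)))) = 7/635500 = 0.00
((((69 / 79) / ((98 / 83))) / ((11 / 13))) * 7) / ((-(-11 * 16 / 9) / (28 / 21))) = 223353 / 535304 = 0.42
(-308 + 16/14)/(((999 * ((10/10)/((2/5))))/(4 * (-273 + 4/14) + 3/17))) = 134.01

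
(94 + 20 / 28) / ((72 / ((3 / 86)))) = 221 / 4816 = 0.05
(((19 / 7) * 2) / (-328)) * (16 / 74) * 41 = -38 / 259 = -0.15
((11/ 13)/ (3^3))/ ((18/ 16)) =88/ 3159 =0.03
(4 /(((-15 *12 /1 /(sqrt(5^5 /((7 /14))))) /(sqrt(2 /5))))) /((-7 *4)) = 5 /126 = 0.04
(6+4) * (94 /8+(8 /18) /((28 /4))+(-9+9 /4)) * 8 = 25520 /63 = 405.08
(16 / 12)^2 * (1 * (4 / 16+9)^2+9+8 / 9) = 13745 / 81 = 169.69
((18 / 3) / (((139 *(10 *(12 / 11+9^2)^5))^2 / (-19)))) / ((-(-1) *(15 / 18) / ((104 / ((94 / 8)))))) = -205009404046304 / 4546450480418656411568671835341225875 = -0.00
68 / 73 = 0.93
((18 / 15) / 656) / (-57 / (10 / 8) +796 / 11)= 33 / 482816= 0.00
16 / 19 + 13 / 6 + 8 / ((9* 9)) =9565 / 3078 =3.11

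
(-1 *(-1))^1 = 1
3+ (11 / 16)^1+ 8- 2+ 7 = 267 / 16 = 16.69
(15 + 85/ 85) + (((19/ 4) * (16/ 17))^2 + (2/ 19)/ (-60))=5927711/ 164730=35.98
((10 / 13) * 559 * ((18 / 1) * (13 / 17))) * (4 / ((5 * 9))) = 8944 / 17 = 526.12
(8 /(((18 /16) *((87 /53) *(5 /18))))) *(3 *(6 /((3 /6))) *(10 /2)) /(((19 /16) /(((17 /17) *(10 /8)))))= 1628160 /551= 2954.92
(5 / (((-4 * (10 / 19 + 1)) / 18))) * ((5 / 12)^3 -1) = 152285 / 11136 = 13.68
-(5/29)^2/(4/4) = -25/841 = -0.03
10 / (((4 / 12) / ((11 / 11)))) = 30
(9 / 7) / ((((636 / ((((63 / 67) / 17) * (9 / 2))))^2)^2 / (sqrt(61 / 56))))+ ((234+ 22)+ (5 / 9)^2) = 234365481 * sqrt(854) / 217579670142128074276864+ 20761 / 81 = 256.31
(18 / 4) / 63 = 1 / 14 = 0.07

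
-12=-12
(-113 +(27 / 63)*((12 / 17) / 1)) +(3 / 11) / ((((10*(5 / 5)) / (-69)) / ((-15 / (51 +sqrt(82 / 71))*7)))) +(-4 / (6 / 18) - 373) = -238641180555 / 483254002 - 4347*sqrt(5822) / 4060958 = -493.90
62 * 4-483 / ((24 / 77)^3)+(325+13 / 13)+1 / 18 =-23618855 / 1536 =-15376.86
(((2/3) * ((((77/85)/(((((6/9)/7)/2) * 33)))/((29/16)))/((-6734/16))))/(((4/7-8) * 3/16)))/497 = 7168/9849319155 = 0.00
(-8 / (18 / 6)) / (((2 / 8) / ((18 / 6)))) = -32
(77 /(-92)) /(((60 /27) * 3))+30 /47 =44343 /86480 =0.51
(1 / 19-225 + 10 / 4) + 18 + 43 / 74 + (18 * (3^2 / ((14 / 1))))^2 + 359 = 289.03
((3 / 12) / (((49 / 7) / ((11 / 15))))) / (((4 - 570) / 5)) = -11 / 47544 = -0.00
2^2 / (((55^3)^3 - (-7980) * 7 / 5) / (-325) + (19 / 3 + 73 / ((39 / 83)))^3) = -219700 / 778306720508117243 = -0.00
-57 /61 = -0.93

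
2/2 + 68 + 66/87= 2023/29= 69.76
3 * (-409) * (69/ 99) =-9407/ 11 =-855.18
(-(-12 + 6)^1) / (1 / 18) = 108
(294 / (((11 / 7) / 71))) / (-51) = -48706 / 187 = -260.46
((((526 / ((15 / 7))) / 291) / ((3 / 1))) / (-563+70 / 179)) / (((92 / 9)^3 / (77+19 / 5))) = -299550951 / 7923620046200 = -0.00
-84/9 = -28/3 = -9.33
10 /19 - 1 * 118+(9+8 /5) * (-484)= -5247.87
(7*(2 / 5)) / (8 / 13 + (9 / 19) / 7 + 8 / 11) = 266266 / 134115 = 1.99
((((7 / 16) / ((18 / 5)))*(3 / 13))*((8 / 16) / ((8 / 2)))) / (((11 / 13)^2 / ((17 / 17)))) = 455 / 92928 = 0.00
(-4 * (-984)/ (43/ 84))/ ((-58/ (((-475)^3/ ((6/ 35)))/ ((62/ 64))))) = 3307135440000000/ 38657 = 85550752515.72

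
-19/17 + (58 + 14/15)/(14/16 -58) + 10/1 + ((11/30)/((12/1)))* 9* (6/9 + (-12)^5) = -68420.77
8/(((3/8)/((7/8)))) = 56/3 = 18.67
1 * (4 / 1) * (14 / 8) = 7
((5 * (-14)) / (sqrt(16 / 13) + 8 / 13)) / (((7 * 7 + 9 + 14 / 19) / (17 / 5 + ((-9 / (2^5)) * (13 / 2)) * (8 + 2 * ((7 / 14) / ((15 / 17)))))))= -7356895 / 642816 + 7356895 * sqrt(13) / 1285632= 9.19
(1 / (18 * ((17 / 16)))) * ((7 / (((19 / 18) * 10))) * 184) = 10304 / 1615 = 6.38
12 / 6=2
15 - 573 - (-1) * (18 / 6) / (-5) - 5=-2818 / 5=-563.60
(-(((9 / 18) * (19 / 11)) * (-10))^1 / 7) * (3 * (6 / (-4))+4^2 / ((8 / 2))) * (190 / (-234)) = 9025 / 18018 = 0.50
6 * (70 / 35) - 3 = 9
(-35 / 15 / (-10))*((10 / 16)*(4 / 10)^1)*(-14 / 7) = -7 / 60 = -0.12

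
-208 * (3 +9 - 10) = -416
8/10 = 4/5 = 0.80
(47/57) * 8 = 376/57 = 6.60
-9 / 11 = -0.82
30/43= 0.70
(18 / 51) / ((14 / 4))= 12 / 119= 0.10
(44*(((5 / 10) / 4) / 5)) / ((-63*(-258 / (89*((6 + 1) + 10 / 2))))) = 979 / 13545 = 0.07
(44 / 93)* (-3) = -44 / 31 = -1.42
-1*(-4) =4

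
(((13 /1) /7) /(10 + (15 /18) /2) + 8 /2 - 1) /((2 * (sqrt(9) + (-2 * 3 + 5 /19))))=-52839 /91000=-0.58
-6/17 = -0.35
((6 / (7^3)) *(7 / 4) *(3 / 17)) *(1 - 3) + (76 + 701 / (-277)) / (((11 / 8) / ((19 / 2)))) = 1288353685 / 2538151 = 507.60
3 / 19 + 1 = 22 / 19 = 1.16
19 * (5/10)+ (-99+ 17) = -145/2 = -72.50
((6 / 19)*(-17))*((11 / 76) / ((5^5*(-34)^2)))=-33 / 153425000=-0.00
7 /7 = 1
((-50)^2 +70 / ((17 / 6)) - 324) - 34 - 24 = 36426 / 17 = 2142.71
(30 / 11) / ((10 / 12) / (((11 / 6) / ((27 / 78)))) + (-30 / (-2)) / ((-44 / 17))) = -104 / 215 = -0.48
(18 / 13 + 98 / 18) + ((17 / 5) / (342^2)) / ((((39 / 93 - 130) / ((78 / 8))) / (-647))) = 21395068837 / 3132295920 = 6.83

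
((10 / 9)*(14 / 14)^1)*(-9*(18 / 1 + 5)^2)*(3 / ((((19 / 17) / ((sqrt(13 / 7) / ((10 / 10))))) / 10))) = -2697900*sqrt(91) / 133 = -193506.21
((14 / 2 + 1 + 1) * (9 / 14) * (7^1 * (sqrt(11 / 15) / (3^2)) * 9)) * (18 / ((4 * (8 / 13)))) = 3159 * sqrt(165) / 160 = 253.61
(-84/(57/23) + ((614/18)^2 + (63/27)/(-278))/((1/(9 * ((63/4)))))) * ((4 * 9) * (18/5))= 21371126.25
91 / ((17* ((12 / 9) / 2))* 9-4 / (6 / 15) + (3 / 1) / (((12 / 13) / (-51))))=-364 / 295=-1.23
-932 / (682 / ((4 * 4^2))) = -29824 / 341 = -87.46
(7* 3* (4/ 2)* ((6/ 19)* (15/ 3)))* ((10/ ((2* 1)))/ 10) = 630/ 19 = 33.16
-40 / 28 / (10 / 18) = -18 / 7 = -2.57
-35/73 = -0.48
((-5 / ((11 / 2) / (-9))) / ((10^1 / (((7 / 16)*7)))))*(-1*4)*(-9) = 3969 / 44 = 90.20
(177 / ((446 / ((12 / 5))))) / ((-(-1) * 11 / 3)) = 3186 / 12265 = 0.26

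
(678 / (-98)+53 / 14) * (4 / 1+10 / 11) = -8289 / 539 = -15.38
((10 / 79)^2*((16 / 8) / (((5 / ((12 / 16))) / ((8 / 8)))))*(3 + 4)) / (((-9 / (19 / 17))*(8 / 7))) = -4655 / 1273164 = -0.00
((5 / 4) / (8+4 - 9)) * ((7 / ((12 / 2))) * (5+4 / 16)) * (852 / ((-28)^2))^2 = 75615 / 25088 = 3.01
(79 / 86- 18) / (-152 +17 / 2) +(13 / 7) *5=116064 / 12341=9.40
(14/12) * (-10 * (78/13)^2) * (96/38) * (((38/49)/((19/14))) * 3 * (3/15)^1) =-6912/19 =-363.79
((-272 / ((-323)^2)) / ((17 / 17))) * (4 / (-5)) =64 / 30685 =0.00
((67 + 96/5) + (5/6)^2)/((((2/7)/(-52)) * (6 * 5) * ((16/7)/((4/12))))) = -76.88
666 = 666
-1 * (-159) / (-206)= -159 / 206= -0.77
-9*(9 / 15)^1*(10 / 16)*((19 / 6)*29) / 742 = -4959 / 11872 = -0.42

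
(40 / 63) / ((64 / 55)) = 275 / 504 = 0.55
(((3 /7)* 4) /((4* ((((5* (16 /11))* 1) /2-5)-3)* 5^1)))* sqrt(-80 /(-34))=-11* sqrt(170) /4760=-0.03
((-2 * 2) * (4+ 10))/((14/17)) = -68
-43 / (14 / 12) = -258 / 7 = -36.86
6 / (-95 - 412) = -2 / 169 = -0.01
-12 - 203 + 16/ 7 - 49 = -1832/ 7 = -261.71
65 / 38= 1.71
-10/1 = -10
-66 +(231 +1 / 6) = 991 / 6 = 165.17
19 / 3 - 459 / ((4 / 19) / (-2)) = 26201 / 6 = 4366.83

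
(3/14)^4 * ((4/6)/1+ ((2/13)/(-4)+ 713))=1502901/998816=1.50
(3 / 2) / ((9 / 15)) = 5 / 2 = 2.50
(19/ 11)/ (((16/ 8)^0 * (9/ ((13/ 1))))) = 247/ 99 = 2.49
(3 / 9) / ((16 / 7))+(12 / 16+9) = 475 / 48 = 9.90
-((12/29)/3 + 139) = -4035/29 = -139.14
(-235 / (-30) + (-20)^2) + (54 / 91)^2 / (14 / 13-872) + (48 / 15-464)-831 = -10625452147 / 12020190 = -883.97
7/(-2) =-7/2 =-3.50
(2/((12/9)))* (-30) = -45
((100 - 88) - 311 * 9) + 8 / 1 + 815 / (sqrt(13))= -2779 + 815 * sqrt(13) / 13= -2552.96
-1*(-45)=45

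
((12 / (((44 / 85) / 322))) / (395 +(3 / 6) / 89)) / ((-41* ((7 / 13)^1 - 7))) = 98345 / 1378707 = 0.07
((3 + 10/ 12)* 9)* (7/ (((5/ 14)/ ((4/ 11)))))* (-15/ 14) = -2898/ 11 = -263.45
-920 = -920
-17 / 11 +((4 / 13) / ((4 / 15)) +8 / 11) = 48 / 143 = 0.34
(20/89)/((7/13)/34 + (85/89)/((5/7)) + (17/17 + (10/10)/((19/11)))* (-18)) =-167960/20231321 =-0.01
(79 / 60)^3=2.28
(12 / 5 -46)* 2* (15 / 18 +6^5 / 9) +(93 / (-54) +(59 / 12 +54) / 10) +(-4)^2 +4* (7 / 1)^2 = -27071027 / 360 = -75197.30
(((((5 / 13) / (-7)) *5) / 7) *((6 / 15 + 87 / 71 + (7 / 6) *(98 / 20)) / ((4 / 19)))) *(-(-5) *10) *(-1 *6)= 74282875 / 180908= 410.61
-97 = -97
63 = 63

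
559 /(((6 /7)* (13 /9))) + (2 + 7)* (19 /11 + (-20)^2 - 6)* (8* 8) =5024589 /22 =228390.41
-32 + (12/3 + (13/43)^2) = -51603/1849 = -27.91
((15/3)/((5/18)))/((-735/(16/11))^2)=512/7263025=0.00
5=5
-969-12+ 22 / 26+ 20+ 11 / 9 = -112195 / 117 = -958.93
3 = 3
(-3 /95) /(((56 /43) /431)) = -10.45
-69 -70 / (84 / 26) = -272 / 3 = -90.67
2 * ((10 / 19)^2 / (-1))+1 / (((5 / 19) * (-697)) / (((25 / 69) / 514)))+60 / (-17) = -36439930655 / 8923848522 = -4.08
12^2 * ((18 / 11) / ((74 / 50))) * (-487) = -31557600 / 407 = -77537.10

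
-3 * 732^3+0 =-1176669504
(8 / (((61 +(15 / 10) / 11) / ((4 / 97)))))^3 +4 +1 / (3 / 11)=51075179397517367 / 6661979784883875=7.67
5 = 5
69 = 69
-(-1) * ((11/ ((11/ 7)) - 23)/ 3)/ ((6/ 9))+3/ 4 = -29/ 4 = -7.25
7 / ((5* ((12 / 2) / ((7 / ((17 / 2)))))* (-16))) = -49 / 4080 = -0.01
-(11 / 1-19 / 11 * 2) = -83 / 11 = -7.55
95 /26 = 3.65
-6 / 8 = -0.75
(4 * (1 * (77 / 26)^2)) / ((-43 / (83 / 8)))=-492107 / 58136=-8.46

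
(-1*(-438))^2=191844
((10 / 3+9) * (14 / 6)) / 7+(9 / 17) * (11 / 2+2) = 2473 / 306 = 8.08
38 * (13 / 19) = 26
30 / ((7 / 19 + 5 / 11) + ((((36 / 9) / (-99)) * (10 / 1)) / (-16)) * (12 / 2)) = 18810 / 611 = 30.79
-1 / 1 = -1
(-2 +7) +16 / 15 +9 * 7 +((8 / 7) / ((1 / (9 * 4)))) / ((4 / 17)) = 25612 / 105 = 243.92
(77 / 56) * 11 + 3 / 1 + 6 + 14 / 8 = 207 / 8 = 25.88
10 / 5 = 2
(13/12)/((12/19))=247/144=1.72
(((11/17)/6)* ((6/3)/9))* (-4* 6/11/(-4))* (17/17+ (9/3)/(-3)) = 0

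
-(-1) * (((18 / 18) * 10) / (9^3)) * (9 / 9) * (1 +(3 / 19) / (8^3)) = 0.01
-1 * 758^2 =-574564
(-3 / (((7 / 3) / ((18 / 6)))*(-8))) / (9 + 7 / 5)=135 / 2912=0.05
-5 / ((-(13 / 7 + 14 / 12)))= 210 / 127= 1.65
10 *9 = 90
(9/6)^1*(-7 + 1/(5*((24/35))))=-161/16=-10.06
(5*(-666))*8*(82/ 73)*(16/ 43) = -11134.65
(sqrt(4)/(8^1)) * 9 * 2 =9/2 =4.50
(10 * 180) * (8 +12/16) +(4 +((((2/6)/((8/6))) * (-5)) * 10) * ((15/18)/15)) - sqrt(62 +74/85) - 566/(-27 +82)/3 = 31184753/1980 - 4 * sqrt(28390)/85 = 15741.95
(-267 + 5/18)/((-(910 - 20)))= 4801/16020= 0.30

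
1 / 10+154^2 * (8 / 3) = 1897283 / 30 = 63242.77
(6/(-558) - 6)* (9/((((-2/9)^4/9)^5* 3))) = -401304975119745597122569191/32505856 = -12345620897346791824.91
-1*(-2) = 2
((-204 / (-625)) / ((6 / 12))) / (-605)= -408 / 378125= -0.00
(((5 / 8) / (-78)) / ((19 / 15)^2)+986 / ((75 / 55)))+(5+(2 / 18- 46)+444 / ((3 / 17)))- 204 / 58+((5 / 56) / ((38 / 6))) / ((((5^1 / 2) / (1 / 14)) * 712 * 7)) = 38225150553596633 / 11965343382720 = 3194.66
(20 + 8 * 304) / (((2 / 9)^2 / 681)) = 33813693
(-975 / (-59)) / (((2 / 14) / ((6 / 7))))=5850 / 59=99.15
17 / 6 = 2.83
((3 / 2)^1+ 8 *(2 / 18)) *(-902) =-2154.78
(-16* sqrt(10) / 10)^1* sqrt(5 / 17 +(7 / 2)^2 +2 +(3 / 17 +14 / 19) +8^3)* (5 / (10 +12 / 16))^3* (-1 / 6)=1.95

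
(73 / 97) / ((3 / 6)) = 146 / 97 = 1.51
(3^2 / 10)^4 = 6561 / 10000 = 0.66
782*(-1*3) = -2346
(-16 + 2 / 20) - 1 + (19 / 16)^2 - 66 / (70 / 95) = -105.06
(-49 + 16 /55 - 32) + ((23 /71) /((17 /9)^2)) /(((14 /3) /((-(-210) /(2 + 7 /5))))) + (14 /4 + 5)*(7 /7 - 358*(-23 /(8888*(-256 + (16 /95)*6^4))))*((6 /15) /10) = -21994261679825549 /277790358630400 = -79.18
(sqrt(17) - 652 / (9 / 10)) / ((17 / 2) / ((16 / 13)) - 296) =2.49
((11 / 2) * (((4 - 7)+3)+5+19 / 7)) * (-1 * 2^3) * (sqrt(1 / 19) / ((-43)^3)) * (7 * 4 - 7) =7128 * sqrt(19) / 1510633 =0.02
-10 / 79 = -0.13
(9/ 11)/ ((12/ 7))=21/ 44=0.48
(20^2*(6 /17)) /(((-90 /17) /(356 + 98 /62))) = -295600 /31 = -9535.48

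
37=37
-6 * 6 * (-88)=3168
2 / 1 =2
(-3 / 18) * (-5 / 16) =5 / 96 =0.05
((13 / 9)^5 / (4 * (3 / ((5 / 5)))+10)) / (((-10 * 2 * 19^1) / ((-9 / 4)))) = 371293 / 219399840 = 0.00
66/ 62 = 1.06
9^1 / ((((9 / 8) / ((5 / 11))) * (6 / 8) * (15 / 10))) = 320 / 99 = 3.23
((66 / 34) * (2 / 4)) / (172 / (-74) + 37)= 1221 / 43622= 0.03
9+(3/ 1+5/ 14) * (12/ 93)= 2047/ 217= 9.43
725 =725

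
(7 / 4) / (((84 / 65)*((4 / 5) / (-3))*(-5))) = 65 / 64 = 1.02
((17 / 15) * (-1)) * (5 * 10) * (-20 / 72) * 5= 2125 / 27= 78.70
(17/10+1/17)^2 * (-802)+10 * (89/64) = -570381691/231200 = -2467.05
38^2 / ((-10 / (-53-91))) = 103968 / 5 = 20793.60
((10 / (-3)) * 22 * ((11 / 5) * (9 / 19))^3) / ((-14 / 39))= 231.19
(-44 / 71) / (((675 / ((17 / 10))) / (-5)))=374 / 47925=0.01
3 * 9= 27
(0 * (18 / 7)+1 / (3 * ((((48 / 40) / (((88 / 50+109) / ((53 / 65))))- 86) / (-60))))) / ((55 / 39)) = 155987 / 945824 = 0.16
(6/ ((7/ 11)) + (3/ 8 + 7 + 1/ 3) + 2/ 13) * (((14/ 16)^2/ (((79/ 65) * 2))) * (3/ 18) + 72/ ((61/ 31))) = 5121198619207/ 8082966528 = 633.58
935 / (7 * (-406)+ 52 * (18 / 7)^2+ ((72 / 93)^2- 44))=-44028215 / 119679702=-0.37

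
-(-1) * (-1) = -1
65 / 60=13 / 12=1.08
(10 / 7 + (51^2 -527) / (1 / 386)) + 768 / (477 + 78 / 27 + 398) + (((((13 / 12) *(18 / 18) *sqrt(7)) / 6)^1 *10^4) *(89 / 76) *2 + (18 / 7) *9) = 723125 *sqrt(7) / 171 + 44278200504 / 55307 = 811777.80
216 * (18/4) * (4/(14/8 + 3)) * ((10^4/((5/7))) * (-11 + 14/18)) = -2225664000/19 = -117140210.53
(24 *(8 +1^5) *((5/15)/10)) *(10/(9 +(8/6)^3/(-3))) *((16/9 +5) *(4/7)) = 158112/4655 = 33.97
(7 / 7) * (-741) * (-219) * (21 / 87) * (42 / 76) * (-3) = -3766581 / 58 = -64941.05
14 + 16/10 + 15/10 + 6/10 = 177/10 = 17.70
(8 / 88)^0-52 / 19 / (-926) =8823 / 8797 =1.00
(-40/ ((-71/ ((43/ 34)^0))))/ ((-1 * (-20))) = 2/ 71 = 0.03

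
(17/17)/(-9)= -1/9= -0.11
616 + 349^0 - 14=603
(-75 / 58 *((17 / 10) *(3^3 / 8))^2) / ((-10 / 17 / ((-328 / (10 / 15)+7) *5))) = -5211194535 / 29696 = -175484.73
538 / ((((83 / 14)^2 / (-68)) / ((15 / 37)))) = -421.97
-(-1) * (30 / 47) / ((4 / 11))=165 / 94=1.76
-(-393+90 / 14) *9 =3479.14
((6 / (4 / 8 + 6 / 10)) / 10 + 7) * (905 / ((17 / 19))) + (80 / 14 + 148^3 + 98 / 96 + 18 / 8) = 204168373657 / 62832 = 3249432.99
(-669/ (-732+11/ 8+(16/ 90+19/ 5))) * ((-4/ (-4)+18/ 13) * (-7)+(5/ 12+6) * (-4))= -132622560/ 3400709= -39.00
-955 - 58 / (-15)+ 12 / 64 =-228227 / 240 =-950.95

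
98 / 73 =1.34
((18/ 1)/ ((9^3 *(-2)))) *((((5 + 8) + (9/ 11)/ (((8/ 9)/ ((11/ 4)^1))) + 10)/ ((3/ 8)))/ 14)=-817/ 13608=-0.06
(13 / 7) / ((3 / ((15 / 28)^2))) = 0.18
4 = 4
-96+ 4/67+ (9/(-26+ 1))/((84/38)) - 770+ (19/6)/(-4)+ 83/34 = -4135373351/4783800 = -864.45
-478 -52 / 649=-310274 / 649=-478.08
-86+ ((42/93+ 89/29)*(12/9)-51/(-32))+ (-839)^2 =20248106169/28768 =703841.29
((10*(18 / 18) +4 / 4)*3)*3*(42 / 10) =2079 / 5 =415.80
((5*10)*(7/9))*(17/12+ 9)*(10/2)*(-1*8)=-437500/27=-16203.70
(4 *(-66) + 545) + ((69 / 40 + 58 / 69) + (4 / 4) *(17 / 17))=785401 / 2760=284.57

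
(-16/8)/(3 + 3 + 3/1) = -2/9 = -0.22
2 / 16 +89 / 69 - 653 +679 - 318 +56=-129491 / 552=-234.59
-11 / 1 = -11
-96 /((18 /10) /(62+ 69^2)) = -771680 /3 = -257226.67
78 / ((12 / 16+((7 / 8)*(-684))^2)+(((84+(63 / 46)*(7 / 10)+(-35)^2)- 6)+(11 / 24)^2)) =0.00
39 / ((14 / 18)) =351 / 7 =50.14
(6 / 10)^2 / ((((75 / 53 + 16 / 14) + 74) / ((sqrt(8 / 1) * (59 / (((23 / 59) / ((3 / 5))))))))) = 69738354 * sqrt(2) / 81658625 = 1.21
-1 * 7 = -7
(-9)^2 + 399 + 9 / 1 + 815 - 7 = 1297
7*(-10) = -70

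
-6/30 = -1/5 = -0.20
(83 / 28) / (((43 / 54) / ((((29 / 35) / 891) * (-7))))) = -0.02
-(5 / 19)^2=-25 / 361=-0.07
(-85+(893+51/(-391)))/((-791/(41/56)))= -761821/1018808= -0.75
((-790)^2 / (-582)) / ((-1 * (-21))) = -312050 / 6111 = -51.06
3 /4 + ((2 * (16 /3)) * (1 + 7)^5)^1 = 4194313 /12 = 349526.08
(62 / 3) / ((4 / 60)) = 310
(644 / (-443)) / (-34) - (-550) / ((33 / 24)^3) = 192832562 / 911251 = 211.61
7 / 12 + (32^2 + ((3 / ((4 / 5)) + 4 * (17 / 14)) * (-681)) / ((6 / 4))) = -2883.06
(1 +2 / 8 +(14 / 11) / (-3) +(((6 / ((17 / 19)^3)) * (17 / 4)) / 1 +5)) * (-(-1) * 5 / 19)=7901615 / 724812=10.90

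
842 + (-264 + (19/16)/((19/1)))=578.06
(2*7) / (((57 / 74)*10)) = 518 / 285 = 1.82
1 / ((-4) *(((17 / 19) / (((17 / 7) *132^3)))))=-1560692.57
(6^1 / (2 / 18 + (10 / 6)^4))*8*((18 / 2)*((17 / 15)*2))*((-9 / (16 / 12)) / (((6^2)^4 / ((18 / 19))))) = -459 / 963680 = -0.00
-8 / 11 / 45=-0.02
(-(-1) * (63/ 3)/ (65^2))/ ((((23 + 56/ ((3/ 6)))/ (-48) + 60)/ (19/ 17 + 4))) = 9744/ 21906625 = 0.00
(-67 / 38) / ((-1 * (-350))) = -67 / 13300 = -0.01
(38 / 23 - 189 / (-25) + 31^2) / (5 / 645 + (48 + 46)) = 10.32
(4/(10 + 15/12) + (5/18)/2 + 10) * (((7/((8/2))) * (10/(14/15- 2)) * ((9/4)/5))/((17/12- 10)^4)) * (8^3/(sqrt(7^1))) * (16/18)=-104454144 * sqrt(7)/112550881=-2.46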